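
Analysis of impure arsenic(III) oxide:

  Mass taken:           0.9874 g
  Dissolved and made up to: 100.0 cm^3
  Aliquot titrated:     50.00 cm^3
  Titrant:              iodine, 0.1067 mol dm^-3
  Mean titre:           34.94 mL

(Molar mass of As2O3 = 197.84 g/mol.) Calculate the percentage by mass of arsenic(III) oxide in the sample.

As2O3 + 2 I2 + 2 H2O → As2O5 + 4 HI
n(I2) per titration = 0.03494 × 0.1067 = 3.728 × 10^-3 mol
From the 1:2 ratio, n(As2O3) in each aliquot = 1/2 × 3.728 × 10^-3 = 1.864 × 10^-3 mol
n(As2O3) in the whole flask = 1.864 × 10^-3 × 100.0/50.00 = 3.728 × 10^-3 mol
mass of As2O3 = 3.728 × 10^-3 × 197.84 = 0.7376 g
% As2O3 = 0.7376 / 0.9874 × 100 = 74.70 %

74.70 %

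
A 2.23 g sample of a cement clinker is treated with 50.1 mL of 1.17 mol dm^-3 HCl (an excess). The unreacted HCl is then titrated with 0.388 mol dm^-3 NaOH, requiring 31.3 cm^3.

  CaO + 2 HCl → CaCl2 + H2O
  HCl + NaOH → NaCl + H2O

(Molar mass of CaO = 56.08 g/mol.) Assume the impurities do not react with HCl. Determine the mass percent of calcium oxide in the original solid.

n(HCl) added = 0.0501 × 1.17 = 0.0586 mol
n(NaOH) used in back-titration = 0.0313 × 0.388 = 0.0121 mol
n(HCl) left over = 0.0121 mol (1:1 ratio)
n(HCl) consumed by analyte = 0.0586 − 0.0121 = 0.0465 mol
From the 1:2 ratio, n(CaO) = 1/2 × 0.0465 = 0.0232 mol
mass of CaO = 0.0232 × 56.08 = 1.30 g
% CaO = 1.30 / 2.23 × 100 = 58.4 %

58.4 %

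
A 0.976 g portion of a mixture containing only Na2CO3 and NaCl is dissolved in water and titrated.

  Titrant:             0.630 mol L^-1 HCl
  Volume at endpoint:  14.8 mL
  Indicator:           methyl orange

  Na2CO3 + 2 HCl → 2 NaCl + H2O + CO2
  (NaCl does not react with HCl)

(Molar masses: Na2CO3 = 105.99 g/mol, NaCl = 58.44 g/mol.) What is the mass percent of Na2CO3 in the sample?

n(HCl) = 0.0148 × 0.630 = 9.32 × 10^-3 mol
Let x = n(Na2CO3), y = n(NaCl).
Titrant: 2x = 9.32 × 10^-3;  mass: 105.99x + 58.44y = 0.976
Solving, x = 4.66 × 10^-3 mol, y = 8.25 × 10^-3 mol
mass of Na2CO3 = 4.66 × 10^-3 × 105.99 = 0.494 g
% Na2CO3 = 0.494 / 0.976 × 100 = 50.6 %

50.6 %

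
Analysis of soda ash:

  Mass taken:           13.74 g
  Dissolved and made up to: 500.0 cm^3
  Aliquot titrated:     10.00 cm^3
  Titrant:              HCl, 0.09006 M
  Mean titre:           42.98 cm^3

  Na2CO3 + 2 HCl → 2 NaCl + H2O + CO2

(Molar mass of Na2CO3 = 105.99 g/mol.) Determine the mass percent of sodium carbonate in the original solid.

n(HCl) per titration = 0.04298 × 0.09006 = 3.871 × 10^-3 mol
From the 1:2 ratio, n(Na2CO3) in each aliquot = 1/2 × 3.871 × 10^-3 = 1.935 × 10^-3 mol
n(Na2CO3) in the whole flask = 1.935 × 10^-3 × 500.0/10.00 = 0.09677 mol
mass of Na2CO3 = 0.09677 × 105.99 = 10.26 g
% Na2CO3 = 10.26 / 13.74 × 100 = 74.65 %

74.65 %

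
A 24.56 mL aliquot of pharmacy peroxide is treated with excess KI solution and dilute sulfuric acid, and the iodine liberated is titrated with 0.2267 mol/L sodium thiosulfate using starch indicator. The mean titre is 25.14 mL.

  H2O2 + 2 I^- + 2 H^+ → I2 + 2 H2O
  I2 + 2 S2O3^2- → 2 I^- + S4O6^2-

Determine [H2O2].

0.1160 mol/L

n(S2O3^2-) = 0.02514 × 0.2267 = 5.699 × 10^-3 mol
n(I2) = n(S2O3^2-)/2 = 2.850 × 10^-3 mol
n(H2O2) in the aliquot = 2.850 × 10^-3 mol (1:1 ratio)
[H2O2] = 2.850 × 10^-3 / 0.02456 = 0.1160 mol/L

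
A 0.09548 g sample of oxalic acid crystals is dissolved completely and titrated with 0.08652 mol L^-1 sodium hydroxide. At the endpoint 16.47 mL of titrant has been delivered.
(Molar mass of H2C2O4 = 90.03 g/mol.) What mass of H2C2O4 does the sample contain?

H2C2O4 + 2 NaOH → Na2C2O4 + 2 H2O
n(NaOH) = 0.01647 L × 0.08652 mol/L = 1.425 × 10^-3 mol
From the 1:2 ratio, n(H2C2O4) = 1/2 × 1.425 × 10^-3 = 7.125 × 10^-4 mol
mass of H2C2O4 = 7.125 × 10^-4 × 90.03 g/mol = 0.06415 g

0.06415 g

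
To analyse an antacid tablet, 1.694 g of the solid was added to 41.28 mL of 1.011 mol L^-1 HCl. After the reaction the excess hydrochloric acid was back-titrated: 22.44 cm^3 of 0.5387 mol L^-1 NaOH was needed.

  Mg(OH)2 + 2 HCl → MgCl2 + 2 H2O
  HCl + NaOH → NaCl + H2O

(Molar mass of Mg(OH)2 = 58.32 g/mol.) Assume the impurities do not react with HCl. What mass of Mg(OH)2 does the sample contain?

0.8645 g

n(HCl) added = 0.04128 × 1.011 = 0.04173 mol
n(NaOH) used in back-titration = 0.02244 × 0.5387 = 0.01209 mol
n(HCl) left over = 0.01209 mol (1:1 ratio)
n(HCl) consumed by analyte = 0.04173 − 0.01209 = 0.02965 mol
From the 1:2 ratio, n(Mg(OH)2) = 1/2 × 0.02965 = 0.01482 mol
mass of Mg(OH)2 = 0.01482 × 58.32 = 0.8645 g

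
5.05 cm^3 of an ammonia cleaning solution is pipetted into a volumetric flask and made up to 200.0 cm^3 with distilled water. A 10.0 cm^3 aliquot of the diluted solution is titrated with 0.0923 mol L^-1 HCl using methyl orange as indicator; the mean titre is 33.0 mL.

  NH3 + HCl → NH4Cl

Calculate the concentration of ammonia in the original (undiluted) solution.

12.1 mol/L

n(HCl) = 0.0330 × 0.0923 = 3.05 × 10^-3 mol
n(NH3) in the aliquot = 3.05 × 10^-3 mol (1:1 ratio)
[NH3]_dilute = 3.05 × 10^-3 / 0.0100 = 0.305 mol/L
Dilution factor = 200.0 / 5.05 = 39.60
[NH3]_stock = 0.305 × 39.60 = 12.1 mol/L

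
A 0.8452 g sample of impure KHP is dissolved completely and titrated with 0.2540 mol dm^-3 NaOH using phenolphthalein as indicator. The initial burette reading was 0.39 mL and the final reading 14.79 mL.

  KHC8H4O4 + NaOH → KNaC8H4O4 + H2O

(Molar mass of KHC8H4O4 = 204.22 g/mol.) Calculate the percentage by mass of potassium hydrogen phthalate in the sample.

n(NaOH) = 0.01440 L × 0.2540 mol/L = 3.658 × 10^-3 mol
n(KHC8H4O4) = 3.658 × 10^-3 mol (1:1 ratio)
mass of KHC8H4O4 = 3.658 × 10^-3 × 204.22 g/mol = 0.7470 g
% KHC8H4O4 = 0.7470 / 0.8452 × 100 = 88.38 %

88.38 %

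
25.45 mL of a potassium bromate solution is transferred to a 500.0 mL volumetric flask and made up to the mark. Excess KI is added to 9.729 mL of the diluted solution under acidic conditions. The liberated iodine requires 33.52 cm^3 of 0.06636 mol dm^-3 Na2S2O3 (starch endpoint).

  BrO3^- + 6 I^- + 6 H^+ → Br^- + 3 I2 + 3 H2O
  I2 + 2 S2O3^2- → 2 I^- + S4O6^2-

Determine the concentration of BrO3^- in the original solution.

0.7486 mol/L

n(S2O3^2-) = 0.03352 × 0.06636 = 2.224 × 10^-3 mol
n(I2) = n(S2O3^2-)/2 = 1.112 × 10^-3 mol
From the 1:3 ratio, n(BrO3^-) in the aliquot = 1/3 × 1.112 × 10^-3 = 3.707 × 10^-4 mol
[BrO3^-]_dilute = 3.707 × 10^-4 / 0.009729 = 0.03811 mol/L
[BrO3^-]_original = 0.03811 × 500.0/25.45 = 0.7486 mol/L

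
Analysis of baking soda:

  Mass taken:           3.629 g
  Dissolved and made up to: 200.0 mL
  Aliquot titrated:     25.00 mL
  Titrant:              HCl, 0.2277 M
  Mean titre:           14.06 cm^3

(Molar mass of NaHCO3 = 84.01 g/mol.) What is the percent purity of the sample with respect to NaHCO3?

59.29 %

NaHCO3 + HCl → NaCl + H2O + CO2
n(HCl) per titration = 0.01406 × 0.2277 = 3.201 × 10^-3 mol
n(NaHCO3) in each aliquot = 3.201 × 10^-3 mol (1:1 ratio)
n(NaHCO3) in the whole flask = 3.201 × 10^-3 × 200.0/25.00 = 0.02561 mol
mass of NaHCO3 = 0.02561 × 84.01 = 2.152 g
% NaHCO3 = 2.152 / 3.629 × 100 = 59.29 %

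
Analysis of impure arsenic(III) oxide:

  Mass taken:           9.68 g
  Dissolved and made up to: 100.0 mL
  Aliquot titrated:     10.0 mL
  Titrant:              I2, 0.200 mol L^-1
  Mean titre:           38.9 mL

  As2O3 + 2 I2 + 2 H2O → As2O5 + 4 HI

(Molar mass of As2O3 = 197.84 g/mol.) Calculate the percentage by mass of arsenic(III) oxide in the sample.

79.5 %

n(I2) per titration = 0.0389 × 0.200 = 7.78 × 10^-3 mol
From the 1:2 ratio, n(As2O3) in each aliquot = 1/2 × 7.78 × 10^-3 = 3.89 × 10^-3 mol
n(As2O3) in the whole flask = 3.89 × 10^-3 × 100.0/10.0 = 0.0389 mol
mass of As2O3 = 0.0389 × 197.84 = 7.70 g
% As2O3 = 7.70 / 9.68 × 100 = 79.5 %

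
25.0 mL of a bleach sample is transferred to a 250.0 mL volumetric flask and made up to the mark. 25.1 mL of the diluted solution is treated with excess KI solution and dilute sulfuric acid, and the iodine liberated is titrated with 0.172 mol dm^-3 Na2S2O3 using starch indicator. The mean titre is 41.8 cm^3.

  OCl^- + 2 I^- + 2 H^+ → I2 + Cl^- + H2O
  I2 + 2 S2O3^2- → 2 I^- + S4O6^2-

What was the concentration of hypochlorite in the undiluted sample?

1.43 mol/L

n(S2O3^2-) = 0.0418 × 0.172 = 7.19 × 10^-3 mol
n(I2) = n(S2O3^2-)/2 = 3.59 × 10^-3 mol
n(OCl^-) in the aliquot = 3.59 × 10^-3 mol (1:1 ratio)
[OCl^-]_dilute = 3.59 × 10^-3 / 0.0251 = 0.143 mol/L
[OCl^-]_original = 0.143 × 250.0/25.0 = 1.43 mol/L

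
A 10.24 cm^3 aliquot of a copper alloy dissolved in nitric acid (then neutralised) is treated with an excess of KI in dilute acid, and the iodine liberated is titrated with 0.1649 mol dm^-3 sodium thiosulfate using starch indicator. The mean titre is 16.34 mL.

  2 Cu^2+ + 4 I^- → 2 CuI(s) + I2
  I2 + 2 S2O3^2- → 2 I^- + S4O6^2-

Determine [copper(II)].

n(S2O3^2-) = 0.01634 × 0.1649 = 2.694 × 10^-3 mol
n(I2) = n(S2O3^2-)/2 = 1.347 × 10^-3 mol
From the 2:1 ratio, n(Cu2+) in the aliquot = 2/1 × 1.347 × 10^-3 = 2.694 × 10^-3 mol
[Cu2+] = 2.694 × 10^-3 / 0.01024 = 0.2631 mol/L

0.2631 mol/L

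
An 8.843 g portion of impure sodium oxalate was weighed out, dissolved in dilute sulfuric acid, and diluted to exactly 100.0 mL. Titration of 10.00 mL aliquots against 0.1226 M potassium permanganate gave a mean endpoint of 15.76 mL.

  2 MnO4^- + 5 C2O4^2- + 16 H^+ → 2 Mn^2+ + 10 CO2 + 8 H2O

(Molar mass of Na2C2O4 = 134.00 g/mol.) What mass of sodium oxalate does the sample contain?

6.473 g

n(KMnO4) per titration = 0.01576 × 0.1226 = 1.932 × 10^-3 mol
From the 5:2 ratio, n(Na2C2O4) in each aliquot = 5/2 × 1.932 × 10^-3 = 4.830 × 10^-3 mol
n(Na2C2O4) in the whole flask = 4.830 × 10^-3 × 100.0/10.00 = 0.04830 mol
mass of Na2C2O4 = 0.04830 × 134.00 = 6.473 g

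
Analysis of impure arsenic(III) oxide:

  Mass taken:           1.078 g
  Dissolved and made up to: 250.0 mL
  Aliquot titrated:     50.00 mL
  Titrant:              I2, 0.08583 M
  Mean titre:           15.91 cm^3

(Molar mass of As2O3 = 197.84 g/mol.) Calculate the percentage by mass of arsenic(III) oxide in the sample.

As2O3 + 2 I2 + 2 H2O → As2O5 + 4 HI
n(I2) per titration = 0.01591 × 0.08583 = 1.366 × 10^-3 mol
From the 1:2 ratio, n(As2O3) in each aliquot = 1/2 × 1.366 × 10^-3 = 6.828 × 10^-4 mol
n(As2O3) in the whole flask = 6.828 × 10^-4 × 250.0/50.00 = 3.414 × 10^-3 mol
mass of As2O3 = 3.414 × 10^-3 × 197.84 = 0.6754 g
% As2O3 = 0.6754 / 1.078 × 100 = 62.65 %

62.65 %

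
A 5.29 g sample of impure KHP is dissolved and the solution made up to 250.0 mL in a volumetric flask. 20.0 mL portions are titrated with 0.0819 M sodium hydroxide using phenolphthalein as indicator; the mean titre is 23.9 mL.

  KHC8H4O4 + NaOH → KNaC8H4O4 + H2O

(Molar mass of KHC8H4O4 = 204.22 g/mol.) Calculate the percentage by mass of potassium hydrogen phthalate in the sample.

94.5 %

n(NaOH) per titration = 0.0239 × 0.0819 = 1.96 × 10^-3 mol
n(KHC8H4O4) in each aliquot = 1.96 × 10^-3 mol (1:1 ratio)
n(KHC8H4O4) in the whole flask = 1.96 × 10^-3 × 250.0/20.0 = 0.0245 mol
mass of KHC8H4O4 = 0.0245 × 204.22 = 5.00 g
% KHC8H4O4 = 5.00 / 5.29 × 100 = 94.5 %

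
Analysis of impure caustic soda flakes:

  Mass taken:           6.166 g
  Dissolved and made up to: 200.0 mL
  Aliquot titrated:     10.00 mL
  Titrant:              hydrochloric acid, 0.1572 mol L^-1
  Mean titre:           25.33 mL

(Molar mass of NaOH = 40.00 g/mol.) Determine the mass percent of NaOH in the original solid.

NaOH + HCl → NaCl + H2O
n(HCl) per titration = 0.02533 × 0.1572 = 3.982 × 10^-3 mol
n(NaOH) in each aliquot = 3.982 × 10^-3 mol (1:1 ratio)
n(NaOH) in the whole flask = 3.982 × 10^-3 × 200.0/10.00 = 0.07964 mol
mass of NaOH = 0.07964 × 40.00 = 3.186 g
% NaOH = 3.186 / 6.166 × 100 = 51.66 %

51.66 %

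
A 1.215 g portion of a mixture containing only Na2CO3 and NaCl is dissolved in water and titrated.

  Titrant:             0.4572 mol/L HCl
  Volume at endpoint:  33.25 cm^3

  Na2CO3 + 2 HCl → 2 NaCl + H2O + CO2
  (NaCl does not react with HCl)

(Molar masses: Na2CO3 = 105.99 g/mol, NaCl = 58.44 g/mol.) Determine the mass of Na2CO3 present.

n(HCl) = 0.03325 × 0.4572 = 0.01520 mol
Let x = n(Na2CO3), y = n(NaCl).
Titrant: 2x = 0.01520;  mass: 105.99x + 58.44y = 1.215
Solving, x = 7.601 × 10^-3 mol, y = 7.005 × 10^-3 mol
mass of Na2CO3 = 7.601 × 10^-3 × 105.99 = 0.8056 g

0.8056 g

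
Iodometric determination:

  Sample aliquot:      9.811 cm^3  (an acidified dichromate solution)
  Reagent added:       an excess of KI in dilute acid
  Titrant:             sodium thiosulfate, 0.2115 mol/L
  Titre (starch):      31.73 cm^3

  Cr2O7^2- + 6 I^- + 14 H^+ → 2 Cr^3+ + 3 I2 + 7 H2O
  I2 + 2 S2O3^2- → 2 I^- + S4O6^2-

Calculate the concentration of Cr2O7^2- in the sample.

n(S2O3^2-) = 0.03173 × 0.2115 = 6.711 × 10^-3 mol
n(I2) = n(S2O3^2-)/2 = 3.355 × 10^-3 mol
From the 1:3 ratio, n(Cr2O7^2-) in the aliquot = 1/3 × 3.355 × 10^-3 = 1.118 × 10^-3 mol
[Cr2O7^2-] = 1.118 × 10^-3 / 0.009811 = 0.1140 mol/L

0.1140 mol/L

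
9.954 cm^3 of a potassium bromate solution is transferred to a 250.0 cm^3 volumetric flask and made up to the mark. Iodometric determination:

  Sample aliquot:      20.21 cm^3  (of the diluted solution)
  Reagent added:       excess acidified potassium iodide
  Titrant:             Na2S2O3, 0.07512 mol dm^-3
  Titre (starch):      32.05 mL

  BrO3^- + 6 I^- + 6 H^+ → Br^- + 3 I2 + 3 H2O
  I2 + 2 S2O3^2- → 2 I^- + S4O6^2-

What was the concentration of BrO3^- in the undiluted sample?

0.4987 mol/L

n(S2O3^2-) = 0.03205 × 0.07512 = 2.408 × 10^-3 mol
n(I2) = n(S2O3^2-)/2 = 1.204 × 10^-3 mol
From the 1:3 ratio, n(BrO3^-) in the aliquot = 1/3 × 1.204 × 10^-3 = 4.013 × 10^-4 mol
[BrO3^-]_dilute = 4.013 × 10^-4 / 0.02021 = 0.01985 mol/L
[BrO3^-]_original = 0.01985 × 250.0/9.954 = 0.4987 mol/L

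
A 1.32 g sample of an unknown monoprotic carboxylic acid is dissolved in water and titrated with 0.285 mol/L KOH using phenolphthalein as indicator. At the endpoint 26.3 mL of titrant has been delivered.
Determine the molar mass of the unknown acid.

n(KOH) = 0.0263 L × 0.285 mol/L = 7.50 × 10^-3 mol
n(HA) = 7.50 × 10^-3 mol (1:1 ratio)
M = m / n = 1.32 g / 7.50 × 10^-3 mol = 176 g/mol

176 g/mol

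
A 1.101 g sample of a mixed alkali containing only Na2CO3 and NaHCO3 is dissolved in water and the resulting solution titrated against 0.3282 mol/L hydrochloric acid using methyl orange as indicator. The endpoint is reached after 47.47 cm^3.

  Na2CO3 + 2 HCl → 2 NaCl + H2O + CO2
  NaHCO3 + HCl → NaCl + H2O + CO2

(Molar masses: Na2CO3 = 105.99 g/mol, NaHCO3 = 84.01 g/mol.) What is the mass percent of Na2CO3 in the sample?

32.26 %

n(HCl) = 0.04747 × 0.3282 = 0.01558 mol
Let x = n(Na2CO3), y = n(NaHCO3).
Titrant: 2x + 1y = 0.01558;  mass: 105.99x + 84.01y = 1.101
Solving, x = 3.351 × 10^-3 mol, y = 8.878 × 10^-3 mol
mass of Na2CO3 = 3.351 × 10^-3 × 105.99 = 0.3551 g
% Na2CO3 = 0.3551 / 1.101 × 100 = 32.26 %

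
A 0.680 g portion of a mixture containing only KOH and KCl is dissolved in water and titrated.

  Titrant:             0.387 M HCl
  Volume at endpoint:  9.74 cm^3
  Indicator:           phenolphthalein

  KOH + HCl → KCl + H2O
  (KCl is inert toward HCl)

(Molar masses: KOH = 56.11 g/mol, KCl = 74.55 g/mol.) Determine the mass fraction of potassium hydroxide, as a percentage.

n(HCl) = 0.00974 × 0.387 = 3.77 × 10^-3 mol
Let x = n(KOH), y = n(KCl).
Titrant: 1x = 3.77 × 10^-3;  mass: 56.11x + 74.55y = 0.680
Solving, x = 3.77 × 10^-3 mol, y = 6.28 × 10^-3 mol
mass of KOH = 3.77 × 10^-3 × 56.11 = 0.211 g
% KOH = 0.211 / 0.680 × 100 = 31.1 %

31.1 %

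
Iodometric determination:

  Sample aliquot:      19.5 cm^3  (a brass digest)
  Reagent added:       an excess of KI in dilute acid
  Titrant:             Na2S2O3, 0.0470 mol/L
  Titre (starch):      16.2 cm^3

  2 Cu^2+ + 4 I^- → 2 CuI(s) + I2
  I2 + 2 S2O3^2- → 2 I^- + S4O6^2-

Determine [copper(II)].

0.0390 mol/L

n(S2O3^2-) = 0.0162 × 0.0470 = 7.61 × 10^-4 mol
n(I2) = n(S2O3^2-)/2 = 3.81 × 10^-4 mol
From the 2:1 ratio, n(Cu2+) in the aliquot = 2/1 × 3.81 × 10^-4 = 7.61 × 10^-4 mol
[Cu2+] = 7.61 × 10^-4 / 0.0195 = 0.0390 mol/L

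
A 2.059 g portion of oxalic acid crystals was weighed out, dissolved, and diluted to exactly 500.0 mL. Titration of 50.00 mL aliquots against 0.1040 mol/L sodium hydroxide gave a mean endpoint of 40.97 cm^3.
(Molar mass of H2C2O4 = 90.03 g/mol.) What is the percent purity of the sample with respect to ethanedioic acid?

93.15 %

H2C2O4 + 2 NaOH → Na2C2O4 + 2 H2O
n(NaOH) per titration = 0.04097 × 0.1040 = 4.261 × 10^-3 mol
From the 1:2 ratio, n(H2C2O4) in each aliquot = 1/2 × 4.261 × 10^-3 = 2.130 × 10^-3 mol
n(H2C2O4) in the whole flask = 2.130 × 10^-3 × 500.0/50.00 = 0.02130 mol
mass of H2C2O4 = 0.02130 × 90.03 = 1.918 g
% H2C2O4 = 1.918 / 2.059 × 100 = 93.15 %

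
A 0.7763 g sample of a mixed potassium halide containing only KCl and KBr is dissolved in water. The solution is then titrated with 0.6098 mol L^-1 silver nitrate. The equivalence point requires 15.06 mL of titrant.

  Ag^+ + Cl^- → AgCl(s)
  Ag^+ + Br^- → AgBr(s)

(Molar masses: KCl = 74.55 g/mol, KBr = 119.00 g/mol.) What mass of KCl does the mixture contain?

n(AgNO3) = 0.01506 × 0.6098 = 9.184 × 10^-3 mol
Let x = n(KCl), y = n(KBr).
Titrant: 1x + 1y = 9.184 × 10^-3;  mass: 74.55x + 119.00y = 0.7763
Solving, x = 7.121 × 10^-3 mol, y = 2.062 × 10^-3 mol
mass of KCl = 7.121 × 10^-3 × 74.55 = 0.5309 g

0.5309 g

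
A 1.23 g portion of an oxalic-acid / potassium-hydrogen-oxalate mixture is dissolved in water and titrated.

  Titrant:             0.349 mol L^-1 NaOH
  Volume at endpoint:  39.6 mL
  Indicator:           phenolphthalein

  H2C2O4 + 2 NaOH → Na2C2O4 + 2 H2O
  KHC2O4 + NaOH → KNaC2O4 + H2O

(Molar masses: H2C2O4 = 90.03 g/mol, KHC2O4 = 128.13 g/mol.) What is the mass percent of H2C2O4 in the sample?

n(NaOH) = 0.0396 × 0.349 = 0.0138 mol
Let x = n(H2C2O4), y = n(KHC2O4).
Titrant: 2x + 1y = 0.0138;  mass: 90.03x + 128.13y = 1.23
Solving, x = 3.25 × 10^-3 mol, y = 7.31 × 10^-3 mol
mass of H2C2O4 = 3.25 × 10^-3 × 90.03 = 0.293 g
% H2C2O4 = 0.293 / 1.23 × 100 = 23.8 %

23.8 %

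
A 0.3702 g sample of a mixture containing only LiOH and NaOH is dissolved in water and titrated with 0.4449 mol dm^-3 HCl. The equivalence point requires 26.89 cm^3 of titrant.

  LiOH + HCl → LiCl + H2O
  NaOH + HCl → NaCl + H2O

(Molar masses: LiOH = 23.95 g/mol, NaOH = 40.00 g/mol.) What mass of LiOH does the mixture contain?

n(HCl) = 0.02689 × 0.4449 = 0.01196 mol
Let x = n(LiOH), y = n(NaOH).
Titrant: 1x + 1y = 0.01196;  mass: 23.95x + 40.00y = 0.3702
Solving, x = 6.750 × 10^-3 mol, y = 5.214 × 10^-3 mol
mass of LiOH = 6.750 × 10^-3 × 23.95 = 0.1617 g

0.1617 g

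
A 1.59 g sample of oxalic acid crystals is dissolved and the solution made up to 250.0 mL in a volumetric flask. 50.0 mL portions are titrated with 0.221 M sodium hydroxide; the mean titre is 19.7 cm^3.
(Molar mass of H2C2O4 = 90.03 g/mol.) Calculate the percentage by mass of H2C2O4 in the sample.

61.6 %

H2C2O4 + 2 NaOH → Na2C2O4 + 2 H2O
n(NaOH) per titration = 0.0197 × 0.221 = 4.35 × 10^-3 mol
From the 1:2 ratio, n(H2C2O4) in each aliquot = 1/2 × 4.35 × 10^-3 = 2.18 × 10^-3 mol
n(H2C2O4) in the whole flask = 2.18 × 10^-3 × 250.0/50.0 = 0.0109 mol
mass of H2C2O4 = 0.0109 × 90.03 = 0.980 g
% H2C2O4 = 0.980 / 1.59 × 100 = 61.6 %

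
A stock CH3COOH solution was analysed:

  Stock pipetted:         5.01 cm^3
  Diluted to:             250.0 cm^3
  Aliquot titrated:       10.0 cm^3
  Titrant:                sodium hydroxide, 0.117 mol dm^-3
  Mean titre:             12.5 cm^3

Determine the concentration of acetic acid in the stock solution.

7.30 mol/L

CH3COOH + NaOH → CH3COONa + H2O
n(NaOH) = 0.0125 × 0.117 = 1.46 × 10^-3 mol
n(CH3COOH) in the aliquot = 1.46 × 10^-3 mol (1:1 ratio)
[CH3COOH]_dilute = 1.46 × 10^-3 / 0.0100 = 0.146 mol/L
Dilution factor = 250.0 / 5.01 = 49.90
[CH3COOH]_stock = 0.146 × 49.90 = 7.30 mol/L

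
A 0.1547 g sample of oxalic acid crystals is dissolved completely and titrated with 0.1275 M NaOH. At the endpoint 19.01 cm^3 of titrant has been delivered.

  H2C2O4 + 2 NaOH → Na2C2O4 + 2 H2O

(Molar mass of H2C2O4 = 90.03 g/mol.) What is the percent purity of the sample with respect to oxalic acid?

n(NaOH) = 0.01901 L × 0.1275 mol/L = 2.424 × 10^-3 mol
From the 1:2 ratio, n(H2C2O4) = 1/2 × 2.424 × 10^-3 = 1.212 × 10^-3 mol
mass of H2C2O4 = 1.212 × 10^-3 × 90.03 g/mol = 0.1091 g
% H2C2O4 = 0.1091 / 0.1547 × 100 = 70.53 %

70.53 %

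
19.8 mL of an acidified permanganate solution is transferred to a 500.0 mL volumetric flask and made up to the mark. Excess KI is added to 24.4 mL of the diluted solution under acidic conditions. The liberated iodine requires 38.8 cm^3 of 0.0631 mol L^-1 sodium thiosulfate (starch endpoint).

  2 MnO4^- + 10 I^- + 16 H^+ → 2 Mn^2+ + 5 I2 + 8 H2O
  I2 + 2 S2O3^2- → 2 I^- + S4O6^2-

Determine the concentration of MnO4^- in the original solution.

0.507 mol/L

n(S2O3^2-) = 0.0388 × 0.0631 = 2.45 × 10^-3 mol
n(I2) = n(S2O3^2-)/2 = 1.22 × 10^-3 mol
From the 2:5 ratio, n(MnO4^-) in the aliquot = 2/5 × 1.22 × 10^-3 = 4.90 × 10^-4 mol
[MnO4^-]_dilute = 4.90 × 10^-4 / 0.0244 = 0.0201 mol/L
[MnO4^-]_original = 0.0201 × 500.0/19.8 = 0.507 mol/L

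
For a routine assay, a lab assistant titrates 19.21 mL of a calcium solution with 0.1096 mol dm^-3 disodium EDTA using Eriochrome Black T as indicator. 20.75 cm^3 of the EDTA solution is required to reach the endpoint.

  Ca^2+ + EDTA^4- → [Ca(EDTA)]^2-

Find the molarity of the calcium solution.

0.1184 mol/L

n(EDTA) = 0.02075 L × 0.1096 mol/L = 2.274 × 10^-3 mol
n(Ca2+) = 2.274 × 10^-3 mol (1:1 mole ratio)
[Ca2+] = 2.274 × 10^-3 mol / 0.01921 L = 0.1184 mol/L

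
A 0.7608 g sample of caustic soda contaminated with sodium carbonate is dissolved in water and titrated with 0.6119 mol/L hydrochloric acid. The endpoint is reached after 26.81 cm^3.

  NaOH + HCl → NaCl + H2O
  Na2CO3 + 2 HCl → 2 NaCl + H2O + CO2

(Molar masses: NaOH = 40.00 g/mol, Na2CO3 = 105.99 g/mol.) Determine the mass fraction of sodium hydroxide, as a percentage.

43.93 %

n(HCl) = 0.02681 × 0.6119 = 0.01641 mol
Let x = n(NaOH), y = n(Na2CO3).
Titrant: 1x + 2y = 0.01641;  mass: 40.00x + 105.99y = 0.7608
Solving, x = 8.356 × 10^-3 mol, y = 4.025 × 10^-3 mol
mass of NaOH = 8.356 × 10^-3 × 40.00 = 0.3342 g
% NaOH = 0.3342 / 0.7608 × 100 = 43.93 %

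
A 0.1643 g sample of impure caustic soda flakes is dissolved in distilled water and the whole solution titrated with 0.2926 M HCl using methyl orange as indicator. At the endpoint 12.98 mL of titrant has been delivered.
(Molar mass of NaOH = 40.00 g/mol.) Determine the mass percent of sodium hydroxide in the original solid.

NaOH + HCl → NaCl + H2O
n(HCl) = 0.01298 L × 0.2926 mol/L = 3.798 × 10^-3 mol
n(NaOH) = 3.798 × 10^-3 mol (1:1 ratio)
mass of NaOH = 3.798 × 10^-3 × 40.00 g/mol = 0.1519 g
% NaOH = 0.1519 / 0.1643 × 100 = 92.46 %

92.46 %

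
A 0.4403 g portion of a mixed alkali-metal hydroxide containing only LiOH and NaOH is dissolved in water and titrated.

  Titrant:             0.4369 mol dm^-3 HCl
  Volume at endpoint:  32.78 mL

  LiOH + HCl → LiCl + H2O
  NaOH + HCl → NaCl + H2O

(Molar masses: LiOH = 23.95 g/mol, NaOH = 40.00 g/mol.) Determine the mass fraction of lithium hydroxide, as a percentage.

n(HCl) = 0.03278 × 0.4369 = 0.01432 mol
Let x = n(LiOH), y = n(NaOH).
Titrant: 1x + 1y = 0.01432;  mass: 23.95x + 40.00y = 0.4403
Solving, x = 8.259 × 10^-3 mol, y = 6.062 × 10^-3 mol
mass of LiOH = 8.259 × 10^-3 × 23.95 = 0.1978 g
% LiOH = 0.1978 / 0.4403 × 100 = 44.93 %

44.93 %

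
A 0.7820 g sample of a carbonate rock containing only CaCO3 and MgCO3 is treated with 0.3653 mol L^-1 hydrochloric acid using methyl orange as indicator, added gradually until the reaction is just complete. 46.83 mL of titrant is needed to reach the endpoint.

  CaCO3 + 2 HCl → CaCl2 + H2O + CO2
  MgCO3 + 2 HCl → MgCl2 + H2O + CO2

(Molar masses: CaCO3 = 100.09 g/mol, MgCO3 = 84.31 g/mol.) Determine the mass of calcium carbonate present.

n(HCl) = 0.04683 × 0.3653 = 0.01711 mol
Let x = n(CaCO3), y = n(MgCO3).
Titrant: 2x + 2y = 0.01711;  mass: 100.09x + 84.31y = 0.7820
Solving, x = 3.856 × 10^-3 mol, y = 4.697 × 10^-3 mol
mass of CaCO3 = 3.856 × 10^-3 × 100.09 = 0.3860 g

0.3860 g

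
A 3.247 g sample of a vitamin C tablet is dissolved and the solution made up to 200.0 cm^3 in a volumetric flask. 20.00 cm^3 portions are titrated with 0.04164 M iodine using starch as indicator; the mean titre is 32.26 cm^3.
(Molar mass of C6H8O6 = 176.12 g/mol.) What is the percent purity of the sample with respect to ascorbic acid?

72.86 %

C6H8O6 + I2 → C6H6O6 + 2 HI
n(I2) per titration = 0.03226 × 0.04164 = 1.343 × 10^-3 mol
n(C6H8O6) in each aliquot = 1.343 × 10^-3 mol (1:1 ratio)
n(C6H8O6) in the whole flask = 1.343 × 10^-3 × 200.0/20.00 = 0.01343 mol
mass of C6H8O6 = 0.01343 × 176.12 = 2.366 g
% C6H8O6 = 2.366 / 3.247 × 100 = 72.86 %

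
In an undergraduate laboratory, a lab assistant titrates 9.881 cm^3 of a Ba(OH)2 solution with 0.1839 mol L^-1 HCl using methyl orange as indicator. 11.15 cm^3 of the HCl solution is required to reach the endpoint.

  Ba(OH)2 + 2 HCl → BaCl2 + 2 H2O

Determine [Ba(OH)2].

n(HCl) = 0.01115 L × 0.1839 mol/L = 2.050 × 10^-3 mol
From the 1:2 mole ratio, n(Ba(OH)2) = 1/2 × 2.050 × 10^-3 = 1.025 × 10^-3 mol
[Ba(OH)2] = 1.025 × 10^-3 mol / 0.009881 L = 0.1038 mol/L

0.1038 mol/L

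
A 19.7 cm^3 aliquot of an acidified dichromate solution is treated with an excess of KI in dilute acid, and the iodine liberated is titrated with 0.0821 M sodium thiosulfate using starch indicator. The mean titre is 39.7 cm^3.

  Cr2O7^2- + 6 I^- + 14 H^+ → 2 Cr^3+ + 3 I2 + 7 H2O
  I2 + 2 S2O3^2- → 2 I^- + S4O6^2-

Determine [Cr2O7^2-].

n(S2O3^2-) = 0.0397 × 0.0821 = 3.26 × 10^-3 mol
n(I2) = n(S2O3^2-)/2 = 1.63 × 10^-3 mol
From the 1:3 ratio, n(Cr2O7^2-) in the aliquot = 1/3 × 1.63 × 10^-3 = 5.43 × 10^-4 mol
[Cr2O7^2-] = 5.43 × 10^-4 / 0.0197 = 0.0276 mol/L

0.0276 M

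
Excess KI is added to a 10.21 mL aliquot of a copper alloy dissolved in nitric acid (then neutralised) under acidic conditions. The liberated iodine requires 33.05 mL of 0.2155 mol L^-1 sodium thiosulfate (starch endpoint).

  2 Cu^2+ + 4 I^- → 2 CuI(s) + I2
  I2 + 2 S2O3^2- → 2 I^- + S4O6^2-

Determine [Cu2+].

n(S2O3^2-) = 0.03305 × 0.2155 = 7.122 × 10^-3 mol
n(I2) = n(S2O3^2-)/2 = 3.561 × 10^-3 mol
From the 2:1 ratio, n(Cu2+) in the aliquot = 2/1 × 3.561 × 10^-3 = 7.122 × 10^-3 mol
[Cu2+] = 7.122 × 10^-3 / 0.01021 = 0.6976 mol/L

0.6976 mol/L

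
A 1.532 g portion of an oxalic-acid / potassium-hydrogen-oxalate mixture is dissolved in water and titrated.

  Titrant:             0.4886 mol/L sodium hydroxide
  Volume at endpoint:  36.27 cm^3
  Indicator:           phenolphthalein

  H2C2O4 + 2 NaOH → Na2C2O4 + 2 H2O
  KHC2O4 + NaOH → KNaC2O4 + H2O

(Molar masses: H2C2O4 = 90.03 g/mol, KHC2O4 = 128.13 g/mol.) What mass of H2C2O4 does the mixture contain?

n(NaOH) = 0.03627 × 0.4886 = 0.01772 mol
Let x = n(H2C2O4), y = n(KHC2O4).
Titrant: 2x + 1y = 0.01772;  mass: 90.03x + 128.13y = 1.532
Solving, x = 4.444 × 10^-3 mol, y = 8.834 × 10^-3 mol
mass of H2C2O4 = 4.444 × 10^-3 × 90.03 = 0.4001 g

0.4001 g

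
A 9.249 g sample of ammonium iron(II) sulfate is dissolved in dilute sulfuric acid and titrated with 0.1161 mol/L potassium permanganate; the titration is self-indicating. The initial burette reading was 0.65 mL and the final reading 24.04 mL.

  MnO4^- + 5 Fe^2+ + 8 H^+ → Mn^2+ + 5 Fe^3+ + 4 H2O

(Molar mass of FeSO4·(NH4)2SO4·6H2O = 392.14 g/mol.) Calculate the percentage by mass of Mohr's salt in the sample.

57.57 %

n(KMnO4) = 0.02339 L × 0.1161 mol/L = 2.716 × 10^-3 mol
From the 5:1 ratio, n(FeSO4·(NH4)2SO4·6H2O) = 5/1 × 2.716 × 10^-3 = 0.01358 mol
mass of FeSO4·(NH4)2SO4·6H2O = 0.01358 × 392.14 g/mol = 5.324 g
% FeSO4·(NH4)2SO4·6H2O = 5.324 / 9.249 × 100 = 57.57 %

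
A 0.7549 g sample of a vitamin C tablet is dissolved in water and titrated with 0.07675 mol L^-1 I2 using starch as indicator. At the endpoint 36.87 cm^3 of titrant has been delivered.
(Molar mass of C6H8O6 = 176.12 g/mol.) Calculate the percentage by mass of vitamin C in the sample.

66.02 %

C6H8O6 + I2 → C6H6O6 + 2 HI
n(I2) = 0.03687 L × 0.07675 mol/L = 2.830 × 10^-3 mol
n(C6H8O6) = 2.830 × 10^-3 mol (1:1 ratio)
mass of C6H8O6 = 2.830 × 10^-3 × 176.12 g/mol = 0.4984 g
% C6H8O6 = 0.4984 / 0.7549 × 100 = 66.02 %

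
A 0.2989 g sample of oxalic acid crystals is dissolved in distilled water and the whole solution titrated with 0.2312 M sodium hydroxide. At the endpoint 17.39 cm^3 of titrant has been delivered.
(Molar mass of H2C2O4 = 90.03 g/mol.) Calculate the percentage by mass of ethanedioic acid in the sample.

H2C2O4 + 2 NaOH → Na2C2O4 + 2 H2O
n(NaOH) = 0.01739 L × 0.2312 mol/L = 4.021 × 10^-3 mol
From the 1:2 ratio, n(H2C2O4) = 1/2 × 4.021 × 10^-3 = 2.010 × 10^-3 mol
mass of H2C2O4 = 2.010 × 10^-3 × 90.03 g/mol = 0.1810 g
% H2C2O4 = 0.1810 / 0.2989 × 100 = 60.55 %

60.55 %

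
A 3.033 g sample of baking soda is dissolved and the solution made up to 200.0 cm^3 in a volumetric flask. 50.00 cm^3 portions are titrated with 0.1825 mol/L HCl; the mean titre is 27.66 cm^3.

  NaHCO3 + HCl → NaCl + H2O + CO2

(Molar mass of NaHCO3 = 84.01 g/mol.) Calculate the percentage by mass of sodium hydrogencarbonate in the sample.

n(HCl) per titration = 0.02766 × 0.1825 = 5.048 × 10^-3 mol
n(NaHCO3) in each aliquot = 5.048 × 10^-3 mol (1:1 ratio)
n(NaHCO3) in the whole flask = 5.048 × 10^-3 × 200.0/50.00 = 0.02019 mol
mass of NaHCO3 = 0.02019 × 84.01 = 1.696 g
% NaHCO3 = 1.696 / 3.033 × 100 = 55.93 %

55.93 %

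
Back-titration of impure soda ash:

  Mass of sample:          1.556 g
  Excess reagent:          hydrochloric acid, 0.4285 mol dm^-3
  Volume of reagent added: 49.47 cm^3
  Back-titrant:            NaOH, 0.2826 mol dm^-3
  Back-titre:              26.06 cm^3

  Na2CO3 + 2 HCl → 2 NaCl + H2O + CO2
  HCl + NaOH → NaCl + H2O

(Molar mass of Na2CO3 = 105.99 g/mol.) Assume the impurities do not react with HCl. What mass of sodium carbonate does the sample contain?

0.7331 g

n(HCl) added = 0.04947 × 0.4285 = 0.02120 mol
n(NaOH) used in back-titration = 0.02606 × 0.2826 = 7.365 × 10^-3 mol
n(HCl) left over = 7.365 × 10^-3 mol (1:1 ratio)
n(HCl) consumed by analyte = 0.02120 − 7.365 × 10^-3 = 0.01383 mol
From the 1:2 ratio, n(Na2CO3) = 1/2 × 0.01383 = 6.917 × 10^-3 mol
mass of Na2CO3 = 6.917 × 10^-3 × 105.99 = 0.7331 g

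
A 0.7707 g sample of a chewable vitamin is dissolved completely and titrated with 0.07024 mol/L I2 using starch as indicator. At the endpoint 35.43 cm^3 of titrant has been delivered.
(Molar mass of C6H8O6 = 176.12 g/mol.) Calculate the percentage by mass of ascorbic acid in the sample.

56.87 %

C6H8O6 + I2 → C6H6O6 + 2 HI
n(I2) = 0.03543 L × 0.07024 mol/L = 2.489 × 10^-3 mol
n(C6H8O6) = 2.489 × 10^-3 mol (1:1 ratio)
mass of C6H8O6 = 2.489 × 10^-3 × 176.12 g/mol = 0.4383 g
% C6H8O6 = 0.4383 / 0.7707 × 100 = 56.87 %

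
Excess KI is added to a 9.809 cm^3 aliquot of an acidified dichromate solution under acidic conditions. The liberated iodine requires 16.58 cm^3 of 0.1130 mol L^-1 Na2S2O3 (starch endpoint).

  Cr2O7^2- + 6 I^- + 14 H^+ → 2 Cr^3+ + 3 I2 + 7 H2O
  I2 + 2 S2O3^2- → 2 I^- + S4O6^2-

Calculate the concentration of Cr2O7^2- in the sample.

0.03183 mol/L

n(S2O3^2-) = 0.01658 × 0.1130 = 1.874 × 10^-3 mol
n(I2) = n(S2O3^2-)/2 = 9.368 × 10^-4 mol
From the 1:3 ratio, n(Cr2O7^2-) in the aliquot = 1/3 × 9.368 × 10^-4 = 3.123 × 10^-4 mol
[Cr2O7^2-] = 3.123 × 10^-4 / 0.009809 = 0.03183 mol/L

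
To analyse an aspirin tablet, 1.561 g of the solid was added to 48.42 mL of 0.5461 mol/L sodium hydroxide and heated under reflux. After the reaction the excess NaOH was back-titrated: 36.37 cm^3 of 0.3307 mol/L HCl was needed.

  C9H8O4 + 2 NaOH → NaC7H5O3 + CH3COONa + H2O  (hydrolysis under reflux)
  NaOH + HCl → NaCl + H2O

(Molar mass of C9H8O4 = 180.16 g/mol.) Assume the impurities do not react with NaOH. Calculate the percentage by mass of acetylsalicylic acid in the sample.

n(NaOH) added = 0.04842 × 0.5461 = 0.02644 mol
n(HCl) used in back-titration = 0.03637 × 0.3307 = 0.01203 mol
n(NaOH) left over = 0.01203 mol (1:1 ratio)
n(NaOH) consumed by analyte = 0.02644 − 0.01203 = 0.01441 mol
From the 1:2 ratio, n(C9H8O4) = 1/2 × 0.01441 = 7.207 × 10^-3 mol
mass of C9H8O4 = 7.207 × 10^-3 × 180.16 = 1.298 g
% C9H8O4 = 1.298 / 1.561 × 100 = 83.18 %

83.18 %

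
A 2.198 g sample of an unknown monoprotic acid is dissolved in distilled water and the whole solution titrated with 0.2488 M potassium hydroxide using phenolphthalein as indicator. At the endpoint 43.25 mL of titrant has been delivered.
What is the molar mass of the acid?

n(KOH) = 0.04325 L × 0.2488 mol/L = 0.01076 mol
n(HA) = 0.01076 mol (1:1 ratio)
M = m / n = 2.198 g / 0.01076 mol = 204.3 g/mol

204.3 g/mol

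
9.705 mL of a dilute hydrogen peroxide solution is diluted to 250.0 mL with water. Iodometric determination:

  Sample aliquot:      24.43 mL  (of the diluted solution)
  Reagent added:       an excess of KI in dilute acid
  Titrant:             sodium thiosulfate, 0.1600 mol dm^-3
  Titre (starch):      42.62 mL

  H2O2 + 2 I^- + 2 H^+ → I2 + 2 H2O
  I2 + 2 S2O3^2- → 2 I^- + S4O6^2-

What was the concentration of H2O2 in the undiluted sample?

3.595 mol/L

n(S2O3^2-) = 0.04262 × 0.1600 = 6.819 × 10^-3 mol
n(I2) = n(S2O3^2-)/2 = 3.410 × 10^-3 mol
n(H2O2) in the aliquot = 3.410 × 10^-3 mol (1:1 ratio)
[H2O2]_dilute = 3.410 × 10^-3 / 0.02443 = 0.1396 mol/L
[H2O2]_original = 0.1396 × 250.0/9.705 = 3.595 mol/L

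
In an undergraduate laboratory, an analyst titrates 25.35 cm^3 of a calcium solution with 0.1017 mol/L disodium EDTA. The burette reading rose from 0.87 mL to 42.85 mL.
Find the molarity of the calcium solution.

0.1684 mol/L

Ca^2+ + EDTA^4- → [Ca(EDTA)]^2-
n(EDTA) = 0.04198 L × 0.1017 mol/L = 4.269 × 10^-3 mol
n(Ca2+) = 4.269 × 10^-3 mol (1:1 mole ratio)
[Ca2+] = 4.269 × 10^-3 mol / 0.02535 L = 0.1684 mol/L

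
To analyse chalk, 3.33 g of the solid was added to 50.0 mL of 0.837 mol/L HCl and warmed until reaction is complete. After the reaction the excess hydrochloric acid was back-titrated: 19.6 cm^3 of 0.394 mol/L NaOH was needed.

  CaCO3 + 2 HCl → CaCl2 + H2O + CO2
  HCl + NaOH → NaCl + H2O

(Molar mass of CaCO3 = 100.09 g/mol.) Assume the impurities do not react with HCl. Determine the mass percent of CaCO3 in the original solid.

n(HCl) added = 0.0500 × 0.837 = 0.0418 mol
n(NaOH) used in back-titration = 0.0196 × 0.394 = 7.72 × 10^-3 mol
n(HCl) left over = 7.72 × 10^-3 mol (1:1 ratio)
n(HCl) consumed by analyte = 0.0418 − 7.72 × 10^-3 = 0.0341 mol
From the 1:2 ratio, n(CaCO3) = 1/2 × 0.0341 = 0.0171 mol
mass of CaCO3 = 0.0171 × 100.09 = 1.71 g
% CaCO3 = 1.71 / 3.33 × 100 = 51.3 %

51.3 %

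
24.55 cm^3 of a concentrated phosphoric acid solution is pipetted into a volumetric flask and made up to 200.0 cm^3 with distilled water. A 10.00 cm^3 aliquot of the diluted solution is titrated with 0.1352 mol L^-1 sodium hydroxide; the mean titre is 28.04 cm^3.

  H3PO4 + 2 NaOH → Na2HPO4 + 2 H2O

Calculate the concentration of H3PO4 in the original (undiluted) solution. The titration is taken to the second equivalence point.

n(NaOH) = 0.02804 × 0.1352 = 3.791 × 10^-3 mol
From the 1:2 ratio, n(H3PO4) in the aliquot = 1/2 × 3.791 × 10^-3 = 1.896 × 10^-3 mol
[H3PO4]_dilute = 1.896 × 10^-3 / 0.01000 = 0.1896 mol/L
Dilution factor = 200.0 / 24.55 = 8.147
[H3PO4]_stock = 0.1896 × 8.147 = 1.544 mol/L

1.544 mol/L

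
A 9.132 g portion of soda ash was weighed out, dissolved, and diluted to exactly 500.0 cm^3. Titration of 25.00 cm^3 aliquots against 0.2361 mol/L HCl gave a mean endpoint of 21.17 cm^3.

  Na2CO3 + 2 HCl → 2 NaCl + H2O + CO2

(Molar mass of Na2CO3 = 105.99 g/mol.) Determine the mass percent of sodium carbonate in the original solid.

58.01 %

n(HCl) per titration = 0.02117 × 0.2361 = 4.998 × 10^-3 mol
From the 1:2 ratio, n(Na2CO3) in each aliquot = 1/2 × 4.998 × 10^-3 = 2.499 × 10^-3 mol
n(Na2CO3) in the whole flask = 2.499 × 10^-3 × 500.0/25.00 = 0.04998 mol
mass of Na2CO3 = 0.04998 × 105.99 = 5.298 g
% Na2CO3 = 5.298 / 9.132 × 100 = 58.01 %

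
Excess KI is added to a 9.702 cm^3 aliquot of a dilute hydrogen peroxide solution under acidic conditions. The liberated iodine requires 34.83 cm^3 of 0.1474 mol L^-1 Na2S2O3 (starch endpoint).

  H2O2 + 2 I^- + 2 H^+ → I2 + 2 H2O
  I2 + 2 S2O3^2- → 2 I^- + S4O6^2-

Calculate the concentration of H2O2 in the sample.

n(S2O3^2-) = 0.03483 × 0.1474 = 5.134 × 10^-3 mol
n(I2) = n(S2O3^2-)/2 = 2.567 × 10^-3 mol
n(H2O2) in the aliquot = 2.567 × 10^-3 mol (1:1 ratio)
[H2O2] = 2.567 × 10^-3 / 0.009702 = 0.2646 mol/L

0.2646 mol/L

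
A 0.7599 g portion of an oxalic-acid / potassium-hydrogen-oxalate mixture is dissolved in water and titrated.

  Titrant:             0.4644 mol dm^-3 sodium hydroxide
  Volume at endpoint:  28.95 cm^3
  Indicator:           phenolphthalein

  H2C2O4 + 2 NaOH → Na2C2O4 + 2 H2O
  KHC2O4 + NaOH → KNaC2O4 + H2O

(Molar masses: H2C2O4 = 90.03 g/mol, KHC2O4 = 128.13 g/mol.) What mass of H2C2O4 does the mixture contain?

0.5214 g

n(NaOH) = 0.02895 × 0.4644 = 0.01344 mol
Let x = n(H2C2O4), y = n(KHC2O4).
Titrant: 2x + 1y = 0.01344;  mass: 90.03x + 128.13y = 0.7599
Solving, x = 5.792 × 10^-3 mol, y = 1.861 × 10^-3 mol
mass of H2C2O4 = 5.792 × 10^-3 × 90.03 = 0.5214 g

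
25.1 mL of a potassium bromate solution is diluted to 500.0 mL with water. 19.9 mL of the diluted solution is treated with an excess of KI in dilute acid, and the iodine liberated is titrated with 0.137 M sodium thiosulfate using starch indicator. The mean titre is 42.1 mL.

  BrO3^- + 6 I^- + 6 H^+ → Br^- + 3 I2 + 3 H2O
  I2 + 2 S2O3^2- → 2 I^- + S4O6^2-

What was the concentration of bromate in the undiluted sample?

n(S2O3^2-) = 0.0421 × 0.137 = 5.77 × 10^-3 mol
n(I2) = n(S2O3^2-)/2 = 2.88 × 10^-3 mol
From the 1:3 ratio, n(BrO3^-) in the aliquot = 1/3 × 2.88 × 10^-3 = 9.61 × 10^-4 mol
[BrO3^-]_dilute = 9.61 × 10^-4 / 0.0199 = 0.0483 mol/L
[BrO3^-]_original = 0.0483 × 500.0/25.1 = 0.962 mol/L

0.962 M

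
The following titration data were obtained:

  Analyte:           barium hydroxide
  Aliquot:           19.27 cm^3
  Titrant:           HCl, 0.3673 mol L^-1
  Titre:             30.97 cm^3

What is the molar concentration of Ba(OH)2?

0.2952 mol/L

Ba(OH)2 + 2 HCl → BaCl2 + 2 H2O
n(HCl) = 0.03097 L × 0.3673 mol/L = 0.01138 mol
From the 1:2 mole ratio, n(Ba(OH)2) = 1/2 × 0.01138 = 5.688 × 10^-3 mol
[Ba(OH)2] = 5.688 × 10^-3 mol / 0.01927 L = 0.2952 mol/L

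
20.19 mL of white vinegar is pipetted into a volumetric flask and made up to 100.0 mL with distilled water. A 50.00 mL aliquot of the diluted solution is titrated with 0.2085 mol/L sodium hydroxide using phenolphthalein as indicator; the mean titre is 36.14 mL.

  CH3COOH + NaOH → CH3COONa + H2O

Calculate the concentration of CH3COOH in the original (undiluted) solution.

0.7464 mol/L

n(NaOH) = 0.03614 × 0.2085 = 7.535 × 10^-3 mol
n(CH3COOH) in the aliquot = 7.535 × 10^-3 mol (1:1 ratio)
[CH3COOH]_dilute = 7.535 × 10^-3 / 0.05000 = 0.1507 mol/L
Dilution factor = 100.0 / 20.19 = 4.953
[CH3COOH]_stock = 0.1507 × 4.953 = 0.7464 mol/L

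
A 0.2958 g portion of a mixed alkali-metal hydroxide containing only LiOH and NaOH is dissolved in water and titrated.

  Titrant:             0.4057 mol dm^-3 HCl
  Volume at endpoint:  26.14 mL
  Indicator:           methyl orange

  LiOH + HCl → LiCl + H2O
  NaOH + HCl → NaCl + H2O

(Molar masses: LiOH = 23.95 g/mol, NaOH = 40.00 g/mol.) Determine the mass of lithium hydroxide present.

0.1916 g

n(HCl) = 0.02614 × 0.4057 = 0.01060 mol
Let x = n(LiOH), y = n(NaOH).
Titrant: 1x + 1y = 0.01060;  mass: 23.95x + 40.00y = 0.2958
Solving, x = 8.000 × 10^-3 mol, y = 2.605 × 10^-3 mol
mass of LiOH = 8.000 × 10^-3 × 23.95 = 0.1916 g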